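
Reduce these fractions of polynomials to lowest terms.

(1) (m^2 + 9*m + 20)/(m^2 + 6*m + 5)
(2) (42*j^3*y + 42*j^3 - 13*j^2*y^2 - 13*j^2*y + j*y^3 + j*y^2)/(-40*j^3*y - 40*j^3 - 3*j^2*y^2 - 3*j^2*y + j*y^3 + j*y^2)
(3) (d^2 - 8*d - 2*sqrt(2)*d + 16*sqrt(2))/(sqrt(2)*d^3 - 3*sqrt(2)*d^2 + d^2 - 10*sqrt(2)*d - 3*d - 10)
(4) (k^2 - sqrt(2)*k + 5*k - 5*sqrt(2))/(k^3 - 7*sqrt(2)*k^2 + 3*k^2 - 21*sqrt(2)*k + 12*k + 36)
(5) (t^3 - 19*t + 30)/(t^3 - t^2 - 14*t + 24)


(1) = (m + 4)/(m + 1)
(2) = (42*j^2 - 13*j*y + y^2)/(-40*j^2 - 3*j*y + y^2)
(3) = (d^2 + d*(-8 - 2*sqrt(2)) + 16*sqrt(2))/(sqrt(2)*d^3 + d^2*(1 - 3*sqrt(2)) + d*(-10*sqrt(2) - 3) - 10)
(4) = (k + 5)/(k^2 + k*(3 - 6*sqrt(2)) - 18*sqrt(2))
(5) = (t + 5)/(t + 4)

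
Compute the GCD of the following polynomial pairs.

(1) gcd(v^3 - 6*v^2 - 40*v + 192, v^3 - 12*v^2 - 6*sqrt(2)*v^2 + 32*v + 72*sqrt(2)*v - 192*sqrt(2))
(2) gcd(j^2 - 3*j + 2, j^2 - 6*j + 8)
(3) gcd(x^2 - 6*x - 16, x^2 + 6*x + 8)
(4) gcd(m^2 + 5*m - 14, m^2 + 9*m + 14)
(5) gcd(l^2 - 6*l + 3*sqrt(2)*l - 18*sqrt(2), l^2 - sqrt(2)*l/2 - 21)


(1) = v^2 - 12*v + 32
(2) = j - 2
(3) = gcd((x - 8)*(x + 2), (x + 2)*(x + 4)) = x + 2
(4) = m + 7
(5) = gcd((l - 6)*(l + 3*sqrt(2)), (l - 7*sqrt(2)/2)*(l + 3*sqrt(2))) = l + 3*sqrt(2)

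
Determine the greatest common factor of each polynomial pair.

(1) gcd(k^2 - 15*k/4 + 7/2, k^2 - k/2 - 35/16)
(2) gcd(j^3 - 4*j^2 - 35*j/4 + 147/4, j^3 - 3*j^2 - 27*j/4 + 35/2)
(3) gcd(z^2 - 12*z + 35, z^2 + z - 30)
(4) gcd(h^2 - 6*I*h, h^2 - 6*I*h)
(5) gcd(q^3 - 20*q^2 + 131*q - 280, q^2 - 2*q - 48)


(1) = gcd((k - 2)*(k - 7/4), (k - 7/4)*(k + 5/4)) = k - 7/4
(2) = gcd((j - 7/2)^2*(j + 3), (j - 7/2)*(j - 2)*(j + 5/2)) = j - 7/2
(3) = gcd((z - 7)*(z - 5), (z - 5)*(z + 6)) = z - 5
(4) = h^2 - 6*I*h
(5) = gcd((q - 8)*(q - 7)*(q - 5), (q - 8)*(q + 6)) = q - 8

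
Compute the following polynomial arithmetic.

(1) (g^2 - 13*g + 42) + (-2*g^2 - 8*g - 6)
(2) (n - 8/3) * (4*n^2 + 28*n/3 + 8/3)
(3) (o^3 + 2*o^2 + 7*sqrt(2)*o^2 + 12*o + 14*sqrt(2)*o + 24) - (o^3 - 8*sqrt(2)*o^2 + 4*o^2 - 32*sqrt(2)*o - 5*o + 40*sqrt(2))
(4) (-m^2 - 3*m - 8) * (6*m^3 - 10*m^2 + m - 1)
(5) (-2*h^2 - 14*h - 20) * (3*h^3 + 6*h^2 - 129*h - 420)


(1) = -g^2 - 21*g + 36
(2) = 4*n^3 - 4*n^2/3 - 200*n/9 - 64/9
(3) = -2*o^2 + 15*sqrt(2)*o^2 + 17*o + 46*sqrt(2)*o - 40*sqrt(2) + 24
(4) = -6*m^5 - 8*m^4 - 19*m^3 + 78*m^2 - 5*m + 8
(5) = -6*h^5 - 54*h^4 + 114*h^3 + 2526*h^2 + 8460*h + 8400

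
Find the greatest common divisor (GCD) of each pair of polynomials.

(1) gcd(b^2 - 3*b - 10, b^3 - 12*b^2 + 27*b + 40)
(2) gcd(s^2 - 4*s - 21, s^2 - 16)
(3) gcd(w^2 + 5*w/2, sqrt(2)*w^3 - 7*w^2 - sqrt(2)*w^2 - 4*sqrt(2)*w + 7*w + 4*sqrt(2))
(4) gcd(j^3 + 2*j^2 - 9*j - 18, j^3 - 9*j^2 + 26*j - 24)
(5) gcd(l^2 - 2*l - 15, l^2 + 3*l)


(1) = gcd((b - 5)*(b + 2), (b - 8)*(b - 5)*(b + 1)) = b - 5
(2) = 1
(3) = gcd(w*(w + 5/2), (w - 1)*(w - 4*sqrt(2))*(sqrt(2)*w + 1)) = 1
(4) = j - 3
(5) = l + 3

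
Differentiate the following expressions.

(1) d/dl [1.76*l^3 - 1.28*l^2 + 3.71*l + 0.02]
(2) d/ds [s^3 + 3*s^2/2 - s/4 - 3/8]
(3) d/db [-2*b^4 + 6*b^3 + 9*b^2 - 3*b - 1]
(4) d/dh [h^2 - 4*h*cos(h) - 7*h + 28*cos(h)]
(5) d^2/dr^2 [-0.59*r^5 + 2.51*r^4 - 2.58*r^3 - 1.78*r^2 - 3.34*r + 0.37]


(1) = 5.28*l^2 - 2.56*l + 3.71
(2) = 3*s^2 + 3*s - 1/4
(3) = -8*b^3 + 18*b^2 + 18*b - 3
(4) = 4*h*sin(h) + 2*h - 28*sin(h) - 4*cos(h) - 7
(5) = -11.8*r^3 + 30.12*r^2 - 15.48*r - 3.56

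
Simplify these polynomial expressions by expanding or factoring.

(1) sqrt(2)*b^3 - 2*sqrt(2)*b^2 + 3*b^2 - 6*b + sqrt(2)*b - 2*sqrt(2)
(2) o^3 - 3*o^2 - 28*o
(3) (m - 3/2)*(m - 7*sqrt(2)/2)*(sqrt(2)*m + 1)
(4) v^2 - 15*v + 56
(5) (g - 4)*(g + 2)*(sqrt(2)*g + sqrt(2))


(1) = (b - 2)*(b + sqrt(2))*(sqrt(2)*b + 1)
(2) = o*(o - 7)*(o + 4)
(3) = sqrt(2)*m^3 - 6*m^2 - 3*sqrt(2)*m^2/2 - 7*sqrt(2)*m/2 + 9*m + 21*sqrt(2)/4
(4) = (v - 8)*(v - 7)
(5) = sqrt(2)*g^3 - sqrt(2)*g^2 - 10*sqrt(2)*g - 8*sqrt(2)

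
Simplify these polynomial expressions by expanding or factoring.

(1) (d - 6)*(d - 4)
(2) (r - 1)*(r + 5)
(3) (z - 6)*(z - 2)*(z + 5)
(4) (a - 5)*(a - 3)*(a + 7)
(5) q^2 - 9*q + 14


(1) = d^2 - 10*d + 24
(2) = r^2 + 4*r - 5
(3) = z^3 - 3*z^2 - 28*z + 60
(4) = a^3 - a^2 - 41*a + 105
(5) = (q - 7)*(q - 2)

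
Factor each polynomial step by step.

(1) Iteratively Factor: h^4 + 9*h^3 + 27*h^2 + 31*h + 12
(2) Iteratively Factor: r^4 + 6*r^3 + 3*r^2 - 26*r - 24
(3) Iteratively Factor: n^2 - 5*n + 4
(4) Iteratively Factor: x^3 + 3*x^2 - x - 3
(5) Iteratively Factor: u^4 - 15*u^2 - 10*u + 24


(1) = (h + 1)*(h^3 + 8*h^2 + 19*h + 12) = (h + 1)*(h + 3)*(h^2 + 5*h + 4) = (h + 1)^2*(h + 3)*(h + 4)
(2) = (r - 2)*(r^3 + 8*r^2 + 19*r + 12) = (r - 2)*(r + 3)*(r^2 + 5*r + 4) = (r - 2)*(r + 3)*(r + 4)*(r + 1)
(3) = (n - 1)*(n - 4)
(4) = (x + 1)*(x^2 + 2*x - 3) = (x + 1)*(x + 3)*(x - 1)
(5) = (u + 3)*(u^3 - 3*u^2 - 6*u + 8) = (u + 2)*(u + 3)*(u^2 - 5*u + 4) = (u - 1)*(u + 2)*(u + 3)*(u - 4)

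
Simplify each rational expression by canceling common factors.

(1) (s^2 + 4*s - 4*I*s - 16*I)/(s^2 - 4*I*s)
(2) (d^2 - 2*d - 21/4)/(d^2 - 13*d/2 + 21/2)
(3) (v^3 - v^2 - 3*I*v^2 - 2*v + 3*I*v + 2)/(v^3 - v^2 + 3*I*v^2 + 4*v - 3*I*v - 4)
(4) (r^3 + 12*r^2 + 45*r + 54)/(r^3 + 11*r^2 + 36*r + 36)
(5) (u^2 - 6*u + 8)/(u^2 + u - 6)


(1) = (s + 4)/s
(2) = (2*d + 3)/(2*d - 6)
(3) = (v - 2*I)/(v + 4*I)
(4) = (r + 3)/(r + 2)
(5) = (u - 4)/(u + 3)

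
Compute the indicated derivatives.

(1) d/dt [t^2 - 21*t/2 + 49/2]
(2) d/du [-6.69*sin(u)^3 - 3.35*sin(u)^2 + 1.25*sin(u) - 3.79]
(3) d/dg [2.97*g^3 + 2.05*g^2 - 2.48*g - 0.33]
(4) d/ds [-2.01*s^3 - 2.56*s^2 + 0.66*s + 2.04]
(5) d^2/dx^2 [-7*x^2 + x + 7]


(1) = 2*t - 21/2
(2) = (-20.07*sin(u)^2 - 6.7*sin(u) + 1.25)*cos(u)
(3) = 8.91*g^2 + 4.1*g - 2.48
(4) = -6.03*s^2 - 5.12*s + 0.66
(5) = -14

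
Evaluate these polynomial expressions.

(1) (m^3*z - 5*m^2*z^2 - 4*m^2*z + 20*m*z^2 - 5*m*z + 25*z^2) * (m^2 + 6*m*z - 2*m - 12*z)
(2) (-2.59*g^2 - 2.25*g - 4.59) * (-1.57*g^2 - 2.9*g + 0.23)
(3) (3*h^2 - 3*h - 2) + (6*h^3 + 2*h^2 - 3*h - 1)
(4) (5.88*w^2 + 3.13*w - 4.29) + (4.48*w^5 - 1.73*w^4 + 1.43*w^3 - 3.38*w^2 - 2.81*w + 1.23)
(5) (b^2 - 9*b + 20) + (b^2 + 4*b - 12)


(1) = m^5*z + m^4*z^2 - 6*m^4*z - 30*m^3*z^3 - 6*m^3*z^2 + 3*m^3*z + 180*m^2*z^3 + 3*m^2*z^2 + 10*m^2*z - 90*m*z^3 + 10*m*z^2 - 300*z^3
(2) = 4.0663*g^4 + 11.0435*g^3 + 13.1356*g^2 + 12.7935*g - 1.0557
(3) = 6*h^3 + 5*h^2 - 6*h - 3
(4) = 4.48*w^5 - 1.73*w^4 + 1.43*w^3 + 2.5*w^2 + 0.32*w - 3.06
(5) = 2*b^2 - 5*b + 8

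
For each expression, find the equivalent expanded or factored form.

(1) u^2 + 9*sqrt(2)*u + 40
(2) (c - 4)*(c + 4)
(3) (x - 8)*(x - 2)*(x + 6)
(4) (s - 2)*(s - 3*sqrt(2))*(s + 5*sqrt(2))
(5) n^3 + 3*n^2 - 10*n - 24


(1) = (u + 4*sqrt(2))*(u + 5*sqrt(2))
(2) = c^2 - 16
(3) = x^3 - 4*x^2 - 44*x + 96
(4) = s^3 - 2*s^2 + 2*sqrt(2)*s^2 - 30*s - 4*sqrt(2)*s + 60
(5) = (n - 3)*(n + 2)*(n + 4)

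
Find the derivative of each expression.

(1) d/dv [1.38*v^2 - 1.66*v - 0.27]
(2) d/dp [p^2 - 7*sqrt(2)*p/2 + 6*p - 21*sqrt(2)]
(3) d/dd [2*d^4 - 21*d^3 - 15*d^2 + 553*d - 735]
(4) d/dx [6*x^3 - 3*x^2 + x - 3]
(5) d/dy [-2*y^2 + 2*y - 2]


(1) = 2.76*v - 1.66
(2) = 2*p - 7*sqrt(2)/2 + 6
(3) = 8*d^3 - 63*d^2 - 30*d + 553
(4) = 18*x^2 - 6*x + 1
(5) = 2 - 4*y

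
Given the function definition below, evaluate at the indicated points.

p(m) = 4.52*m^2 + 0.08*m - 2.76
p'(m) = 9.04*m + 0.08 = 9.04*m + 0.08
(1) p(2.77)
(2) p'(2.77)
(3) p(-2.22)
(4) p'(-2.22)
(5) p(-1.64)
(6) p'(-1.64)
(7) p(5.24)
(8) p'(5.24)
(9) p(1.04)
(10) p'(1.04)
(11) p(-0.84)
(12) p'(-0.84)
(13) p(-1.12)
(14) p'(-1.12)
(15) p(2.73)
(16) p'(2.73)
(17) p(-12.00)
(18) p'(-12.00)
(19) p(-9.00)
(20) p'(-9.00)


(1) = 32.14
(2) = 25.12
(3) = 19.34
(4) = -19.99
(5) = 9.27
(6) = -14.75
(7) = 121.77
(8) = 47.45
(9) = 2.21
(10) = 9.48
(11) = 0.36
(12) = -7.51
(13) = 2.82
(14) = -10.04
(15) = 31.15
(16) = 24.76
(17) = 647.16
(18) = -108.40
(19) = 362.64
(20) = -81.28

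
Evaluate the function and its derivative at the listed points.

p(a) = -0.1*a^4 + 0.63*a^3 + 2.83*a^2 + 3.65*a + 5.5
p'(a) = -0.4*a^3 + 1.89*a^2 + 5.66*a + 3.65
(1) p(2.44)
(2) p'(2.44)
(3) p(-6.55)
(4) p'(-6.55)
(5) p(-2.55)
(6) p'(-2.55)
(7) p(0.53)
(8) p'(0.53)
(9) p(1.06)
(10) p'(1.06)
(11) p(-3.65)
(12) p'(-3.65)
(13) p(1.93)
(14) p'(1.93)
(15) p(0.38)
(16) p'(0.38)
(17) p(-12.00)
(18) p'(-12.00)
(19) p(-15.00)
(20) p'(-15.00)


(1) = 36.86
(2) = 22.90
(3) = -258.09
(4) = 160.07
(5) = -0.08
(6) = 8.14
(7) = 8.32
(8) = 7.12
(9) = 13.17
(10) = 11.30
(11) = -18.50
(12) = 27.62
(13) = 26.23
(14) = 18.74
(15) = 7.33
(16) = 6.05
(17) = -2793.02
(18) = 899.09
(19) = -6601.25
(20) = 1694.00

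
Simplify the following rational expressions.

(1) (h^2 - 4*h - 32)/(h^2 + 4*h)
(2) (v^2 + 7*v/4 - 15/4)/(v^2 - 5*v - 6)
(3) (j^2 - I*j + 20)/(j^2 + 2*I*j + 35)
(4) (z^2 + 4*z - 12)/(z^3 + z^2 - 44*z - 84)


(1) = (h - 8)/h
(2) = (4*v^2 + 7*v - 15)/(4*v^2 - 20*v - 24)
(3) = (j + 4*I)/(j + 7*I)
(4) = (z - 2)/(z^2 - 5*z - 14)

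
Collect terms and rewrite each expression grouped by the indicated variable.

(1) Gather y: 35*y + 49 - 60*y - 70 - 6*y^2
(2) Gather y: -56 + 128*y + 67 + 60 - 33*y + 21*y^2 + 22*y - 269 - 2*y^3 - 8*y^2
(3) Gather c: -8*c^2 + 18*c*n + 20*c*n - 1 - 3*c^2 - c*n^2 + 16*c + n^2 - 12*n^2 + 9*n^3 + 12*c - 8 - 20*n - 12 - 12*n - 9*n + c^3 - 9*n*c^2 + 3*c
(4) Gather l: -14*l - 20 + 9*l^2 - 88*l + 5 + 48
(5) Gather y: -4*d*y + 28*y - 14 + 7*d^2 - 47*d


(1) = -6*y^2 - 25*y - 21
(2) = -2*y^3 + 13*y^2 + 117*y - 198
(3) = c^3 + c^2*(-9*n - 11) + c*(-n^2 + 38*n + 31) + 9*n^3 - 11*n^2 - 41*n - 21
(4) = 9*l^2 - 102*l + 33
(5) = 7*d^2 - 47*d + y*(28 - 4*d) - 14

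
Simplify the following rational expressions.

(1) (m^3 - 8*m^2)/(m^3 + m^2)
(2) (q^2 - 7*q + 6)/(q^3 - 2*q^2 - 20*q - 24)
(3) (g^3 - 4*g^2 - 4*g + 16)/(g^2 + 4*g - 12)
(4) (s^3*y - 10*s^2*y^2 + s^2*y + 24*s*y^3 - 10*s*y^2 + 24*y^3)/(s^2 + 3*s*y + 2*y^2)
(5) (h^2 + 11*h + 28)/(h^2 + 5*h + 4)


(1) = (m - 8)/(m + 1)
(2) = (q - 1)/(q^2 + 4*q + 4)
(3) = (g^2 - 2*g - 8)/(g + 6)
(4) = (s^3*y - 10*s^2*y^2 + s^2*y + 24*s*y^3 - 10*s*y^2 + 24*y^3)/(s^2 + 3*s*y + 2*y^2)
(5) = (h + 7)/(h + 1)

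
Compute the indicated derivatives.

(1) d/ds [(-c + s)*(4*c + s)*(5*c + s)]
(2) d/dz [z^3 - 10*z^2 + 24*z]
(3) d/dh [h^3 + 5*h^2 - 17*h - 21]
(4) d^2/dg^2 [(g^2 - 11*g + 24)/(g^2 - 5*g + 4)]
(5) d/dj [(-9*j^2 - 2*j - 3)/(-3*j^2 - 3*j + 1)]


(1) = 11*c^2 + 16*c*s + 3*s^2
(2) = 3*z^2 - 20*z + 24
(3) = 3*h^2 + 10*h - 17
(4) = 12*(-g^3 + 10*g^2 - 38*g + 50)/(g^6 - 15*g^5 + 87*g^4 - 245*g^3 + 348*g^2 - 240*g + 64)
(5) = (21*j^2 - 36*j - 11)/(9*j^4 + 18*j^3 + 3*j^2 - 6*j + 1)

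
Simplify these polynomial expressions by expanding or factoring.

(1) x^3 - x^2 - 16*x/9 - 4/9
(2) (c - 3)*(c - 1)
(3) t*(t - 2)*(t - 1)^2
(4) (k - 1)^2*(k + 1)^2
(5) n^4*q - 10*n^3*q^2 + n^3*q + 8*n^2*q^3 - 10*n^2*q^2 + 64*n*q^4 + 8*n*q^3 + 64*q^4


(1) = (x - 2)*(x + 1/3)*(x + 2/3)
(2) = c^2 - 4*c + 3
(3) = t^4 - 4*t^3 + 5*t^2 - 2*t
(4) = k^4 - 2*k^2 + 1
(5) = (n - 8*q)*(n - 4*q)*(n + 2*q)*(n*q + q)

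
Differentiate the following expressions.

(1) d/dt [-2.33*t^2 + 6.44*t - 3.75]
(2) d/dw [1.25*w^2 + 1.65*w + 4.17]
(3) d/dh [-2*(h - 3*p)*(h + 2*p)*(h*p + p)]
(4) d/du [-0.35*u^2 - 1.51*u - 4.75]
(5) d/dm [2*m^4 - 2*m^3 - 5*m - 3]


(1) = 6.44 - 4.66*t
(2) = 2.5*w + 1.65
(3) = 2*p*(-3*h^2 + 2*h*p - 2*h + 6*p^2 + p)
(4) = -0.7*u - 1.51
(5) = 8*m^3 - 6*m^2 - 5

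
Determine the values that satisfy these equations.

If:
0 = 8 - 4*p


Then:
p = 2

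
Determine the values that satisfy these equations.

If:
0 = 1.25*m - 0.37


Then:
m = 0.30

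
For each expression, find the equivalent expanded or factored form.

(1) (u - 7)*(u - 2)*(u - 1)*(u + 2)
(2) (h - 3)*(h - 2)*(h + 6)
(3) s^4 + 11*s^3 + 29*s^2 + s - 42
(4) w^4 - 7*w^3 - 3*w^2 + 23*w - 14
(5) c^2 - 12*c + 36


(1) = u^4 - 8*u^3 + 3*u^2 + 32*u - 28
(2) = h^3 + h^2 - 24*h + 36
(3) = (s - 1)*(s + 2)*(s + 3)*(s + 7)
(4) = (w - 7)*(w - 1)^2*(w + 2)
(5) = (c - 6)^2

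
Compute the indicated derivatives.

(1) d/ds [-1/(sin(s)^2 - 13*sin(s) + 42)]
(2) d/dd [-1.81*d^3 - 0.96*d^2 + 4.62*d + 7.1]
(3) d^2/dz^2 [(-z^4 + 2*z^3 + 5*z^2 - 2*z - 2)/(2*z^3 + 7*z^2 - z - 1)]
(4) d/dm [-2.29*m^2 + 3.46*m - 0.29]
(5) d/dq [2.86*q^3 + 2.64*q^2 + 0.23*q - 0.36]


(1) = (2*sin(s) - 13)*cos(s)/(sin(s)^2 - 13*sin(s) + 42)^2
(2) = -5.43*d^2 - 1.92*d + 4.62
(3) = 2*(-59*z^6 + 3*z^5 - 60*z^4 - 213*z^3 - 201*z^2 - 6*z - 9)/(8*z^9 + 84*z^8 + 282*z^7 + 247*z^6 - 225*z^5 - 114*z^4 + 47*z^3 + 18*z^2 - 3*z - 1)
(4) = 3.46 - 4.58*m
(5) = 8.58*q^2 + 5.28*q + 0.23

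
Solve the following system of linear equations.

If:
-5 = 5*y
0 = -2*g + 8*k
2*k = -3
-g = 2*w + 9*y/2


Then:
g = -6
k = -3/2
w = 21/4
y = -1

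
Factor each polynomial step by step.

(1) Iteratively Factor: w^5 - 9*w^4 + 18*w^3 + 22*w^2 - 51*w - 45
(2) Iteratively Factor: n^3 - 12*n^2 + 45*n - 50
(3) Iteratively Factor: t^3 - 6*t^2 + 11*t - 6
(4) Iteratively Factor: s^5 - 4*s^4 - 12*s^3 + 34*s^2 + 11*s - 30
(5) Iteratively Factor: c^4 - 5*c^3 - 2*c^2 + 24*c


(1) = (w - 3)*(w^4 - 6*w^3 + 22*w + 15) = (w - 5)*(w - 3)*(w^3 - w^2 - 5*w - 3) = (w - 5)*(w - 3)*(w + 1)*(w^2 - 2*w - 3) = (w - 5)*(w - 3)^2*(w + 1)*(w + 1)
(2) = (n - 2)*(n^2 - 10*n + 25) = (n - 5)*(n - 2)*(n - 5)
(3) = (t - 1)*(t^2 - 5*t + 6) = (t - 3)*(t - 1)*(t - 2)
(4) = (s - 2)*(s^4 - 2*s^3 - 16*s^2 + 2*s + 15) = (s - 2)*(s + 1)*(s^3 - 3*s^2 - 13*s + 15) = (s - 2)*(s - 1)*(s + 1)*(s^2 - 2*s - 15) = (s - 5)*(s - 2)*(s - 1)*(s + 1)*(s + 3)
(5) = (c)*(c^3 - 5*c^2 - 2*c + 24) = c*(c + 2)*(c^2 - 7*c + 12) = c*(c - 4)*(c + 2)*(c - 3)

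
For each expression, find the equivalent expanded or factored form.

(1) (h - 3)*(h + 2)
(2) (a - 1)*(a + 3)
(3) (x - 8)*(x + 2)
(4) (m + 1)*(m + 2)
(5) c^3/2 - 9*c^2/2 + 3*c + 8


(1) = h^2 - h - 6
(2) = a^2 + 2*a - 3
(3) = x^2 - 6*x - 16
(4) = m^2 + 3*m + 2
(5) = (c/2 + 1/2)*(c - 8)*(c - 2)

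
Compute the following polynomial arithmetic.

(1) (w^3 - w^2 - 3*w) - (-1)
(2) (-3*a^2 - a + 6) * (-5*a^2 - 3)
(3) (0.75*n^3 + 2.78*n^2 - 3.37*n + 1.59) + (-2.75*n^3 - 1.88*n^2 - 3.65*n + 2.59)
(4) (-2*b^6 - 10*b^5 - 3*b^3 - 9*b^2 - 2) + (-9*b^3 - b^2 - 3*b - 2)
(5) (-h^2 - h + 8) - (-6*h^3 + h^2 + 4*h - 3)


(1) = w^3 - w^2 - 3*w + 1
(2) = 15*a^4 + 5*a^3 - 21*a^2 + 3*a - 18
(3) = -2.0*n^3 + 0.9*n^2 - 7.02*n + 4.18
(4) = -2*b^6 - 10*b^5 - 12*b^3 - 10*b^2 - 3*b - 4
(5) = 6*h^3 - 2*h^2 - 5*h + 11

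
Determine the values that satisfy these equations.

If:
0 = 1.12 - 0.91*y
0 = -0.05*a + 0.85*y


Then:
a = 20.92
y = 1.23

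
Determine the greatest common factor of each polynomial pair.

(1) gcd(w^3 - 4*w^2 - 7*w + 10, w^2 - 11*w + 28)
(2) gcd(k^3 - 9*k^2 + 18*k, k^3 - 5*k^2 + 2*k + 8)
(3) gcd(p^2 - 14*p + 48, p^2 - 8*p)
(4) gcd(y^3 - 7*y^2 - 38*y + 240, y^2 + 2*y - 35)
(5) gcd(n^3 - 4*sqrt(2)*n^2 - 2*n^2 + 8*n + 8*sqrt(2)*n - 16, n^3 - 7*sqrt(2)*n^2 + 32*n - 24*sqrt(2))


(1) = gcd((w - 5)*(w - 1)*(w + 2), (w - 7)*(w - 4)) = 1
(2) = 1
(3) = gcd((p - 8)*(p - 6), p*(p - 8)) = p - 8
(4) = y - 5
(5) = gcd((n - 2)*(n - 2*sqrt(2))^2, (n - 3*sqrt(2))*(n - 2*sqrt(2))^2) = n^2 - 4*sqrt(2)*n + 8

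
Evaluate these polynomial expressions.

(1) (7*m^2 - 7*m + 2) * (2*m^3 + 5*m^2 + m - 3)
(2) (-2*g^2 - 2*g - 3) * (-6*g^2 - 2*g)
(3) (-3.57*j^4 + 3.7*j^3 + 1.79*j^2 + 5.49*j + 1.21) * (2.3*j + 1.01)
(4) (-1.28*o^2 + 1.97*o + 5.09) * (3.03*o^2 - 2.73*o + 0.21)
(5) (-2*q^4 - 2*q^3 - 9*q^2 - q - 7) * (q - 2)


(1) = 14*m^5 + 21*m^4 - 24*m^3 - 18*m^2 + 23*m - 6
(2) = 12*g^4 + 16*g^3 + 22*g^2 + 6*g
(3) = -8.211*j^5 + 4.9043*j^4 + 7.854*j^3 + 14.4349*j^2 + 8.3279*j + 1.2221
(4) = -3.8784*o^4 + 9.4635*o^3 + 9.7758*o^2 - 13.482*o + 1.0689
(5) = -2*q^5 + 2*q^4 - 5*q^3 + 17*q^2 - 5*q + 14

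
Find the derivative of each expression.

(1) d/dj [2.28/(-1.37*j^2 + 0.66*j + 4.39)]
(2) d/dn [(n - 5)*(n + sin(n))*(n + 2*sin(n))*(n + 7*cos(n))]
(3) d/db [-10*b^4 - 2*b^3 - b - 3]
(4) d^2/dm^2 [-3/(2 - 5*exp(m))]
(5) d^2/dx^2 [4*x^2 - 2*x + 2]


(1) = (6.2472*j - 1.5048)/(-1.37*j^2 + 0.66*j + 4.39)^2
(2) = (5 - n)*(n + sin(n))*(n + 2*sin(n))*(7*sin(n) - 1) + (n - 5)*(n + sin(n))*(n + 7*cos(n))*(2*cos(n) + 1) + (n - 5)*(n + 2*sin(n))*(n + 7*cos(n))*(cos(n) + 1) + (n + sin(n))*(n + 2*sin(n))*(n + 7*cos(n))
(3) = -40*b^3 - 6*b^2 - 1
(4) = (75*exp(m) + 30)*exp(m)/(5*exp(m) - 2)^3
(5) = 8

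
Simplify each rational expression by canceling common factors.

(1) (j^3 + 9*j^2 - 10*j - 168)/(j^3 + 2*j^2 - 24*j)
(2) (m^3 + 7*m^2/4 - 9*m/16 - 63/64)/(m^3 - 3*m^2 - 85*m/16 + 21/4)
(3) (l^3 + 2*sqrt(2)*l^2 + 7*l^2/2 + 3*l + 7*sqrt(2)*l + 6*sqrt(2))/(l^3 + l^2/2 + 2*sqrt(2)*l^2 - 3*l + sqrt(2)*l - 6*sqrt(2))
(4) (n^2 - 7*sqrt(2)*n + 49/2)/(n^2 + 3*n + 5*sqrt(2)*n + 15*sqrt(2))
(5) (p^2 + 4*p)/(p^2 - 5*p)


(1) = (j + 7)/j
(2) = (4*m + 3)/(4*m - 16)
(3) = (4*l + 6)/(4*l - 6)
(4) = (2*n^2 - 14*sqrt(2)*n + 49)/(2*n^2 + n*(6 + 10*sqrt(2)) + 30*sqrt(2))
(5) = (p + 4)/(p - 5)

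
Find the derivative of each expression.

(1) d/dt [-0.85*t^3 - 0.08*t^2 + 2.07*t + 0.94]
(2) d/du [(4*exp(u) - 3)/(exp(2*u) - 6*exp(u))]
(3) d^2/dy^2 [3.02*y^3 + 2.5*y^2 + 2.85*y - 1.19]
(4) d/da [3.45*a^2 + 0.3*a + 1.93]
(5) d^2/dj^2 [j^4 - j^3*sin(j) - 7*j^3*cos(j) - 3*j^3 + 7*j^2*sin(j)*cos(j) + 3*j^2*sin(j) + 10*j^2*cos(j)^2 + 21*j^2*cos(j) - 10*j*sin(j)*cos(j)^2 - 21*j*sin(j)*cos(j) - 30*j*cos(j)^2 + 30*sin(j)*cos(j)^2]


(1) = -2.55*t^2 - 0.16*t + 2.07
(2) = 2*(-2*exp(2*u) + 3*exp(u) - 9)*exp(-u)/(exp(2*u) - 12*exp(u) + 36)
(3) = 18.12*y + 5.0
(4) = 6.9*a + 0.3
(5) = j^3*sin(j) + 7*j^3*cos(j) + 39*j^2*sin(j) - 14*j^2*sin(2*j) - 27*j^2*cos(j) - 20*j^2*cos(2*j) + 12*j^2 - 175*j*sin(j)/2 + 2*j*sin(2*j) + 45*j*sin(3*j)/2 - 30*j*cos(j) + 88*j*cos(2*j) - 18*j - 3*sin(j)/2 + 67*sin(2*j) - 135*sin(3*j)/2 + 37*cos(j) - 32*cos(2*j) - 15*cos(3*j) + 10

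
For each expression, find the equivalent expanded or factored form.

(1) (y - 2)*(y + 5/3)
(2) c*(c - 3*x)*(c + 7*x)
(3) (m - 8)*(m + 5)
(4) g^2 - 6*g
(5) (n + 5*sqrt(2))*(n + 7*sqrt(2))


(1) = y^2 - y/3 - 10/3
(2) = c^3 + 4*c^2*x - 21*c*x^2
(3) = m^2 - 3*m - 40
(4) = g*(g - 6)
(5) = n^2 + 12*sqrt(2)*n + 70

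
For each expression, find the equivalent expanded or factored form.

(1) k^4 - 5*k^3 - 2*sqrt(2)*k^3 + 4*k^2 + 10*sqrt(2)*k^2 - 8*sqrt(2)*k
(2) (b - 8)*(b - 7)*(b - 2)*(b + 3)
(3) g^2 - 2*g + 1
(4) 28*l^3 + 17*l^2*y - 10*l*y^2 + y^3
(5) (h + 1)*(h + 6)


(1) = k*(k - 4)*(k - 1)*(k - 2*sqrt(2))
(2) = b^4 - 14*b^3 + 35*b^2 + 146*b - 336
(3) = (g - 1)^2
(4) = (-7*l + y)*(-4*l + y)*(l + y)
(5) = h^2 + 7*h + 6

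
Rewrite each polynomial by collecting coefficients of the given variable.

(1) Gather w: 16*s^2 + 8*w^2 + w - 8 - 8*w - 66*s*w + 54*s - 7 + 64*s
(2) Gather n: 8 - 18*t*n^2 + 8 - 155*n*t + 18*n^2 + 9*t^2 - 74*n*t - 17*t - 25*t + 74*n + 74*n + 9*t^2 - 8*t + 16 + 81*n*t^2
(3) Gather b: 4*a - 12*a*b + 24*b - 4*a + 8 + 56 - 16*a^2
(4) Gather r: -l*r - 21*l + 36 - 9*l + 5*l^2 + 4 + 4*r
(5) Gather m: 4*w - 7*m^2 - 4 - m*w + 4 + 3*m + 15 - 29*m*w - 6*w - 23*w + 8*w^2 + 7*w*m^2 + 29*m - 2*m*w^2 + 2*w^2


(1) = 16*s^2 + 118*s + 8*w^2 + w*(-66*s - 7) - 15
(2) = n^2*(18 - 18*t) + n*(81*t^2 - 229*t + 148) + 18*t^2 - 50*t + 32
(3) = -16*a^2 + b*(24 - 12*a) + 64
(4) = 5*l^2 - 30*l + r*(4 - l) + 40
(5) = m^2*(7*w - 7) + m*(-2*w^2 - 30*w + 32) + 10*w^2 - 25*w + 15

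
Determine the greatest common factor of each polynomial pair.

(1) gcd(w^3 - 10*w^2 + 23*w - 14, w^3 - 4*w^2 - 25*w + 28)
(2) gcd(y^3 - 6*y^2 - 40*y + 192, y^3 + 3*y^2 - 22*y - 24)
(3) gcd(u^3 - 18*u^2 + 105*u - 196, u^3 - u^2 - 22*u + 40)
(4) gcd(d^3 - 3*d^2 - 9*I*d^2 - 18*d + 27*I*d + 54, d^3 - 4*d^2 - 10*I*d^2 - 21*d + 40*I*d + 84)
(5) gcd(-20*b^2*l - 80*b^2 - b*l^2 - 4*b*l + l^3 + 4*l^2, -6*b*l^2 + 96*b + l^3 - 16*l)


(1) = gcd((w - 7)*(w - 2)*(w - 1), (w - 7)*(w - 1)*(w + 4)) = w^2 - 8*w + 7
(2) = y^2 + 2*y - 24
(3) = gcd((u - 7)^2*(u - 4), (u - 4)*(u - 2)*(u + 5)) = u - 4
(4) = d - 3*I
(5) = gcd((-5*b + l)*(4*b + l)*(l + 4), (-6*b + l)*(l - 4)*(l + 4)) = l + 4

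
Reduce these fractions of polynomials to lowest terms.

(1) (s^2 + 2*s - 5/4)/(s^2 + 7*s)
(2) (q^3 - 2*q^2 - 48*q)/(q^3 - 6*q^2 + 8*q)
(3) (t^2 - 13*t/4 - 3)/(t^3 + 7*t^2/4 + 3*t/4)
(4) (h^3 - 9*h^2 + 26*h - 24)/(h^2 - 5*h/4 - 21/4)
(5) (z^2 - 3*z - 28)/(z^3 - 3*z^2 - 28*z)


(1) = (4*s^2 + 8*s - 5)/(4*s^2 + 28*s)
(2) = (q^2 - 2*q - 48)/(q^2 - 6*q + 8)
(3) = (t - 4)/(t^2 + t)
(4) = (4*h^2 - 24*h + 32)/(4*h + 7)
(5) = 1/z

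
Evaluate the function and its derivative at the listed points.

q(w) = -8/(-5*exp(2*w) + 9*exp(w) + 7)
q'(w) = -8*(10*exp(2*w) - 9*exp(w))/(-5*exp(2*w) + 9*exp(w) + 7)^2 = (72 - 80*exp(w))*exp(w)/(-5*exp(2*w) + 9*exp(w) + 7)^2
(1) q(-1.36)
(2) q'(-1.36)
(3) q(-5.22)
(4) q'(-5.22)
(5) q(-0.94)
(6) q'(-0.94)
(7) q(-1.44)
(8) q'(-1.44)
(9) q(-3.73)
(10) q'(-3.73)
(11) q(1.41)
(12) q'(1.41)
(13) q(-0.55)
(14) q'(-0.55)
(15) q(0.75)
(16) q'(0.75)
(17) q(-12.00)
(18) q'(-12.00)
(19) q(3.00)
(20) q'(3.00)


(1) = -0.89
(2) = 0.16
(3) = -1.13
(4) = 0.01
(5) = -0.82
(6) = 0.17
(7) = -0.90
(8) = 0.16
(9) = -1.11
(10) = 0.03
(11) = 0.20
(12) = -0.65
(13) = -0.76
(14) = 0.13
(15) = -2.20
(16) = -15.52
(17) = -1.14
(18) = 0.00
(19) = 0.00
(20) = -0.01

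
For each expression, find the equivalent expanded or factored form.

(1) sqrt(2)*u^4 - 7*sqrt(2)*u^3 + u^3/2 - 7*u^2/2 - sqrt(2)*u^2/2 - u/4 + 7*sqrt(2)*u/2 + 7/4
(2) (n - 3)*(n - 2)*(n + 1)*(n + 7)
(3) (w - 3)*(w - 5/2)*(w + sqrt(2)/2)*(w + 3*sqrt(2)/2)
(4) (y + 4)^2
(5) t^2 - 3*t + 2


(1) = (u - 7)*(u - sqrt(2)/2)*(u + sqrt(2)/2)*(sqrt(2)*u + 1/2)
(2) = n^4 + 3*n^3 - 27*n^2 + 13*n + 42
(3) = w^4 - 11*w^3/2 + 2*sqrt(2)*w^3 - 11*sqrt(2)*w^2 + 9*w^2 - 33*w/4 + 15*sqrt(2)*w + 45/4
(4) = y^2 + 8*y + 16
(5) = (t - 2)*(t - 1)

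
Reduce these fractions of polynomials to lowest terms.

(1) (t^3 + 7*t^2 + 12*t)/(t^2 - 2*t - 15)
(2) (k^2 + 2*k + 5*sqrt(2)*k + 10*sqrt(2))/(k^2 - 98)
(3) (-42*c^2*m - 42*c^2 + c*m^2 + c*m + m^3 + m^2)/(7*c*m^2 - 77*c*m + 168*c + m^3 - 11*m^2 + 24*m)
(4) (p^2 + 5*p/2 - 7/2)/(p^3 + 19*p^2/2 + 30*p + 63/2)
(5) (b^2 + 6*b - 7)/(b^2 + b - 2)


(1) = (t^2 + 4*t)/(t - 5)
(2) = (k^2 + k*(2 + 5*sqrt(2)) + 10*sqrt(2))/(k^2 - 98)
(3) = (-6*c*m - 6*c + m^2 + m)/(m^2 - 11*m + 24)
(4) = (p - 1)/(p^2 + 6*p + 9)
(5) = (b + 7)/(b + 2)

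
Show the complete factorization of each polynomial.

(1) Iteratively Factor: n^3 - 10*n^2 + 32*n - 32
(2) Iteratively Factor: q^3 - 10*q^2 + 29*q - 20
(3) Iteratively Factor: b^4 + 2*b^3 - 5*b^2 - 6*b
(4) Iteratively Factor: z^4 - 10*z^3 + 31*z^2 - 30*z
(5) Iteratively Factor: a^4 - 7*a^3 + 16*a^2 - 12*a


(1) = (n - 4)*(n^2 - 6*n + 8) = (n - 4)^2*(n - 2)
(2) = (q - 1)*(q^2 - 9*q + 20) = (q - 5)*(q - 1)*(q - 4)
(3) = (b)*(b^3 + 2*b^2 - 5*b - 6) = b*(b - 2)*(b^2 + 4*b + 3) = b*(b - 2)*(b + 1)*(b + 3)
(4) = (z)*(z^3 - 10*z^2 + 31*z - 30) = z*(z - 3)*(z^2 - 7*z + 10) = z*(z - 5)*(z - 3)*(z - 2)
(5) = (a - 3)*(a^3 - 4*a^2 + 4*a) = a*(a - 3)*(a^2 - 4*a + 4) = a*(a - 3)*(a - 2)*(a - 2)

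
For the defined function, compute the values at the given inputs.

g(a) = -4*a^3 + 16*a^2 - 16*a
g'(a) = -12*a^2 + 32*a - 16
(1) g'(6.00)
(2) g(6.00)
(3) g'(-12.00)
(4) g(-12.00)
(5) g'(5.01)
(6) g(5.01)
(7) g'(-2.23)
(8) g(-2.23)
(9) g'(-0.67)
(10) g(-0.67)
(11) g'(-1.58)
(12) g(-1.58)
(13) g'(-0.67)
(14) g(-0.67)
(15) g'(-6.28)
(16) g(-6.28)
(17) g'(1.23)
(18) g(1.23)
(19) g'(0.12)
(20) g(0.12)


(1) = -256.00
(2) = -384.00
(3) = -2128.00
(4) = 9408.00
(5) = -156.88
(6) = -181.56
(7) = -147.03
(8) = 159.60
(9) = -42.83
(10) = 19.11
(11) = -96.52
(12) = 81.00
(13) = -42.83
(14) = 19.11
(15) = -690.22
(16) = 1722.19
(17) = 5.21
(18) = -2.92
(19) = -12.33
(20) = -1.70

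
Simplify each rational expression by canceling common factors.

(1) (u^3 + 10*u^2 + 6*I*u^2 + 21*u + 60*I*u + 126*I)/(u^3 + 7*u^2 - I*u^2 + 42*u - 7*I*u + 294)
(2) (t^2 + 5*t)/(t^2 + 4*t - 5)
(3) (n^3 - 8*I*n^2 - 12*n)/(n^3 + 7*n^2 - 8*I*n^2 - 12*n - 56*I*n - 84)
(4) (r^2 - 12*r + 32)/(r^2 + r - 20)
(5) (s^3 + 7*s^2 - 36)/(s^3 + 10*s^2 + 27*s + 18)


(1) = (u + 3)/(u - 7*I)
(2) = t/(t - 1)
(3) = n/(n + 7)
(4) = (r - 8)/(r + 5)
(5) = (s - 2)/(s + 1)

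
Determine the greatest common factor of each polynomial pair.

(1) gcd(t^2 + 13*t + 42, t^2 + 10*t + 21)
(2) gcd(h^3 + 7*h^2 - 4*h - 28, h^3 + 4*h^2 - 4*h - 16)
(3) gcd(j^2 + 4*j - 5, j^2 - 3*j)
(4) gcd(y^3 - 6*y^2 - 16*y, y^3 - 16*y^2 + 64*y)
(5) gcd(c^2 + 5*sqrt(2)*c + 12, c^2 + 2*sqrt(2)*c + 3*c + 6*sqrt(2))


(1) = gcd((t + 6)*(t + 7), (t + 3)*(t + 7)) = t + 7
(2) = gcd((h - 2)*(h + 2)*(h + 7), (h - 2)*(h + 2)*(h + 4)) = h^2 - 4
(3) = gcd((j - 1)*(j + 5), j*(j - 3)) = 1
(4) = y^2 - 8*y
(5) = c + 2*sqrt(2)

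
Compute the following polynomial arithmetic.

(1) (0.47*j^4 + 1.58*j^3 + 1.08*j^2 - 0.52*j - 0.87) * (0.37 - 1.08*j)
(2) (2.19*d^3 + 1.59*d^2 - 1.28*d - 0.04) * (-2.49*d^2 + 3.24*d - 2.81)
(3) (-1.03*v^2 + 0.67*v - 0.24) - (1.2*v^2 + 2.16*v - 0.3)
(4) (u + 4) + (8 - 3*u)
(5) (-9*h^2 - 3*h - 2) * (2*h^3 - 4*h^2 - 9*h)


(1) = -0.5076*j^5 - 1.5325*j^4 - 0.5818*j^3 + 0.9612*j^2 + 0.7472*j - 0.3219
(2) = -5.4531*d^5 + 3.1365*d^4 + 2.1849*d^3 - 8.5155*d^2 + 3.4672*d + 0.1124
(3) = -2.23*v^2 - 1.49*v + 0.06
(4) = 12 - 2*u
(5) = -18*h^5 + 30*h^4 + 89*h^3 + 35*h^2 + 18*h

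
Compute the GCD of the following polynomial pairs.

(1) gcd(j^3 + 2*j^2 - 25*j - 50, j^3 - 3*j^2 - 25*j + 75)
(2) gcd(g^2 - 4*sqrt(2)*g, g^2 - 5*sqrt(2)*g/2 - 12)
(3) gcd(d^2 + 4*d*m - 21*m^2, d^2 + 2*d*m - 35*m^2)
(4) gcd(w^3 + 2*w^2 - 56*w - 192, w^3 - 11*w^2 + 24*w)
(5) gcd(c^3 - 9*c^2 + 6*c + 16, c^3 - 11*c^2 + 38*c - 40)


(1) = j^2 - 25
(2) = gcd(g*(g - 4*sqrt(2)), (g - 4*sqrt(2))*(g + 3*sqrt(2)/2)) = g - 4*sqrt(2)
(3) = d + 7*m
(4) = w - 8
(5) = gcd((c - 8)*(c - 2)*(c + 1), (c - 5)*(c - 4)*(c - 2)) = c - 2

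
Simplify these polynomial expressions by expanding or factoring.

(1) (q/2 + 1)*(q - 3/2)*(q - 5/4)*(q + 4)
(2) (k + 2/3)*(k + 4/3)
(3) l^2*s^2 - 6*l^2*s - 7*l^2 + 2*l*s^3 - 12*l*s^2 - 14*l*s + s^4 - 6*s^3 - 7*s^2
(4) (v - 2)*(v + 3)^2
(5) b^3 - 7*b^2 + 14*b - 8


(1) = q^4/2 + 13*q^3/8 - 53*q^2/16 - 43*q/8 + 15/2
(2) = k^2 + 2*k + 8/9
(3) = (l + s)^2*(s - 7)*(s + 1)
(4) = v^3 + 4*v^2 - 3*v - 18
(5) = (b - 4)*(b - 2)*(b - 1)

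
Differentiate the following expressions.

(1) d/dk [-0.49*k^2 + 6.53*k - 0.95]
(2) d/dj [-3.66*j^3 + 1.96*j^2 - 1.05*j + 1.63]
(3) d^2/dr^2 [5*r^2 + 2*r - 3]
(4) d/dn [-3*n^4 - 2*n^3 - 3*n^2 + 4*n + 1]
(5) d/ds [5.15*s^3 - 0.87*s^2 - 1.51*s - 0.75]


(1) = 6.53 - 0.98*k
(2) = -10.98*j^2 + 3.92*j - 1.05
(3) = 10
(4) = -12*n^3 - 6*n^2 - 6*n + 4
(5) = 15.45*s^2 - 1.74*s - 1.51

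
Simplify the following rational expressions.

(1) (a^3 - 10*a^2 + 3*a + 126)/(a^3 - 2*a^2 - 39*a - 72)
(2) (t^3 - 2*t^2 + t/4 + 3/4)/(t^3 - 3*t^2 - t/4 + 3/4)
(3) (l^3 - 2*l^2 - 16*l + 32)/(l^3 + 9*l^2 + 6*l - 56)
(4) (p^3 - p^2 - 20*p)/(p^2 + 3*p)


(1) = (a^2 - 13*a + 42)/(a^2 - 5*a - 24)
(2) = (2*t^2 - 5*t + 3)/(2*t^2 - 7*t + 3)
(3) = (l - 4)/(l + 7)
(4) = (p^2 - p - 20)/(p + 3)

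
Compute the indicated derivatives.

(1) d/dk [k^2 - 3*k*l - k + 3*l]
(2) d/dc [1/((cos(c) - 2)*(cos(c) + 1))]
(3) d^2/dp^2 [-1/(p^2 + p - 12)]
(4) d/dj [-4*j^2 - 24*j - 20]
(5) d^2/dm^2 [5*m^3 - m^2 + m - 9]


(1) = 2*k - 3*l - 1
(2) = (-sin(c) + sin(2*c))/((cos(c) - 2)^2*(cos(c) + 1)^2)
(3) = 2*(p^2 + p - (2*p + 1)^2 - 12)/(p^2 + p - 12)^3
(4) = -8*j - 24
(5) = 30*m - 2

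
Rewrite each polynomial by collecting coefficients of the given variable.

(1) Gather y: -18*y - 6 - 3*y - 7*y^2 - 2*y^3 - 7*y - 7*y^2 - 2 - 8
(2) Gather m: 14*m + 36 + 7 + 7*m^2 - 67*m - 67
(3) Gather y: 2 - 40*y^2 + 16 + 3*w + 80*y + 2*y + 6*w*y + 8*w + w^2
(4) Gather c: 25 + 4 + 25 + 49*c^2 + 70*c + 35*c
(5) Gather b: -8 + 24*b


(1) = -2*y^3 - 14*y^2 - 28*y - 16
(2) = 7*m^2 - 53*m - 24
(3) = w^2 + 11*w - 40*y^2 + y*(6*w + 82) + 18
(4) = 49*c^2 + 105*c + 54
(5) = 24*b - 8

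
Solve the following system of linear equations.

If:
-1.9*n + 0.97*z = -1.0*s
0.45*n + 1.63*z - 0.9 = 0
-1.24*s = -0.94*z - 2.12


Then:
n = 1.12
s = 1.89
z = 0.24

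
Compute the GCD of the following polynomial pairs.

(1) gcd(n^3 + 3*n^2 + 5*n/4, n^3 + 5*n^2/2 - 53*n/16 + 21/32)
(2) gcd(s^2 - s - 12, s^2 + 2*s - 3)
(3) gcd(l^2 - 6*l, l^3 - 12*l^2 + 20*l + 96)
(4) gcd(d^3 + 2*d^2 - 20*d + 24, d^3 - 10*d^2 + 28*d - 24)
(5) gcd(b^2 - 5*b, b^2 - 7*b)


(1) = gcd(n*(n + 1/2)*(n + 5/2), (n - 3/4)*(n - 1/4)*(n + 7/2)) = 1
(2) = gcd((s - 4)*(s + 3), (s - 1)*(s + 3)) = s + 3
(3) = gcd(l*(l - 6), (l - 8)*(l - 6)*(l + 2)) = l - 6
(4) = gcd((d - 2)^2*(d + 6), (d - 6)*(d - 2)^2) = d^2 - 4*d + 4
(5) = gcd(b*(b - 5), b*(b - 7)) = b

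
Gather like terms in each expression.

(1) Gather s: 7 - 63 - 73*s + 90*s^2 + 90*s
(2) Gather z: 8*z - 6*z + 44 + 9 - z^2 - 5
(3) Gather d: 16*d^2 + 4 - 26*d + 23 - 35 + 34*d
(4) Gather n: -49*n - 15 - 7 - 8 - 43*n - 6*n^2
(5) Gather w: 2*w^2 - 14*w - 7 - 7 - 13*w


(1) = 90*s^2 + 17*s - 56
(2) = -z^2 + 2*z + 48
(3) = 16*d^2 + 8*d - 8
(4) = -6*n^2 - 92*n - 30
(5) = 2*w^2 - 27*w - 14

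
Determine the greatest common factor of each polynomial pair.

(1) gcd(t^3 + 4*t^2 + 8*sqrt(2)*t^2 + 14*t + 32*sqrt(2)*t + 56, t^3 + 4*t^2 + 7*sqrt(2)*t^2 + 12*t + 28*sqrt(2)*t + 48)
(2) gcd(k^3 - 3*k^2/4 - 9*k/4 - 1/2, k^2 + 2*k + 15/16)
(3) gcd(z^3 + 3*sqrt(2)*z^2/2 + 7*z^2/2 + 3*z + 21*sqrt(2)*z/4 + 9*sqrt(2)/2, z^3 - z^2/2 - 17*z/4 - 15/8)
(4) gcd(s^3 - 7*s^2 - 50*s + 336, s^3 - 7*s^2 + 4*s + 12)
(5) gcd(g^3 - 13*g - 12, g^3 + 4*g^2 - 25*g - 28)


(1) = t^2 + t*(sqrt(2) + 4) + 4*sqrt(2)
(2) = 1
(3) = z + 3/2
(4) = s - 6
(5) = g^2 - 3*g - 4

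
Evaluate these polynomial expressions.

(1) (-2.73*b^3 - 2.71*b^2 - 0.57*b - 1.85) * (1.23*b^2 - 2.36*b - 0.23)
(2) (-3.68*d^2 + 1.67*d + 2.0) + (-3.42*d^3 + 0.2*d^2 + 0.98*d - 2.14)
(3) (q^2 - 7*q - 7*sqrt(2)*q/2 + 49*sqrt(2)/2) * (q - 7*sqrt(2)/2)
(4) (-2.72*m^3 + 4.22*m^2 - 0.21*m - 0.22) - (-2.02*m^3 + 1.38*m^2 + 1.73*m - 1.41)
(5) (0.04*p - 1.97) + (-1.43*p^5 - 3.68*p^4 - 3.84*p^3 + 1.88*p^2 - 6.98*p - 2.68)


(1) = -3.3579*b^5 + 3.1095*b^4 + 6.3224*b^3 - 0.307*b^2 + 4.4971*b + 0.4255
(2) = -3.42*d^3 - 3.48*d^2 + 2.65*d - 0.14
(3) = q^3 - 7*sqrt(2)*q^2 - 7*q^2 + 49*q/2 + 49*sqrt(2)*q - 343/2
(4) = -0.7*m^3 + 2.84*m^2 - 1.94*m + 1.19
(5) = -1.43*p^5 - 3.68*p^4 - 3.84*p^3 + 1.88*p^2 - 6.94*p - 4.65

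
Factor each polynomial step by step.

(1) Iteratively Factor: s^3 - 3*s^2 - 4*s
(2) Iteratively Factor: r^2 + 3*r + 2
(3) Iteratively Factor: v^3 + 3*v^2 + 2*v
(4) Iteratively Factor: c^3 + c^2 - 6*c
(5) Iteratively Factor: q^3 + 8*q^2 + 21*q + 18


(1) = (s)*(s^2 - 3*s - 4) = s*(s + 1)*(s - 4)
(2) = (r + 2)*(r + 1)
(3) = (v)*(v^2 + 3*v + 2) = v*(v + 1)*(v + 2)
(4) = (c + 3)*(c^2 - 2*c) = c*(c + 3)*(c - 2)
(5) = (q + 2)*(q^2 + 6*q + 9) = (q + 2)*(q + 3)*(q + 3)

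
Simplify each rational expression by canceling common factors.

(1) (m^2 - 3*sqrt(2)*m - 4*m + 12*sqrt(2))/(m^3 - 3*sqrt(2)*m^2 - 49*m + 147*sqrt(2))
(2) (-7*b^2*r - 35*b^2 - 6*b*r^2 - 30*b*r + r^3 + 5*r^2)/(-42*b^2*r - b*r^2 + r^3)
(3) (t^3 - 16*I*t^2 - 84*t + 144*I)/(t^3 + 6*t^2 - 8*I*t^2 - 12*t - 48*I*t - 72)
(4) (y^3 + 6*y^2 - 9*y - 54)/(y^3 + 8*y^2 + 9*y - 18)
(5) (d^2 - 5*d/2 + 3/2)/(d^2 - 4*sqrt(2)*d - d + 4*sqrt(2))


(1) = (m - 4)/(m^2 - 49)
(2) = (b*r + 5*b + r^2 + 5*r)/(6*b*r + r^2)
(3) = (t^2 - 10*I*t - 24)/(t^2 + t*(6 - 2*I) - 12*I)
(4) = (y - 3)/(y - 1)
(5) = (2*d - 3)/(2*d - 8*sqrt(2))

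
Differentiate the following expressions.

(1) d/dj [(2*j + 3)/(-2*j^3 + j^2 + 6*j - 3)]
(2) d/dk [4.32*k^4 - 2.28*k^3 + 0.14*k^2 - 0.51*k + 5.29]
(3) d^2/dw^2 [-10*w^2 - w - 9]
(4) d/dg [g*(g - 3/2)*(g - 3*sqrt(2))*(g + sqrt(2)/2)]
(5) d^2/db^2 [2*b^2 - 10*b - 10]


(1) = 2*(-2*j^3 + j^2 + 6*j - (2*j + 3)*(-3*j^2 + j + 3) - 3)/(2*j^3 - j^2 - 6*j + 3)^2
(2) = 17.28*k^3 - 6.84*k^2 + 0.28*k - 0.51
(3) = -20
(4) = 4*g^3 - 15*sqrt(2)*g^2/2 - 9*g^2/2 - 6*g + 15*sqrt(2)*g/2 + 9/2
(5) = 4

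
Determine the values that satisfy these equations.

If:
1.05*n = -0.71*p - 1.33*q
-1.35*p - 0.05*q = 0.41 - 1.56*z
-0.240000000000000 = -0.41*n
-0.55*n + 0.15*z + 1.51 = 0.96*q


Then:
n = 0.59
p = -2.61
q = 0.93
z = -1.96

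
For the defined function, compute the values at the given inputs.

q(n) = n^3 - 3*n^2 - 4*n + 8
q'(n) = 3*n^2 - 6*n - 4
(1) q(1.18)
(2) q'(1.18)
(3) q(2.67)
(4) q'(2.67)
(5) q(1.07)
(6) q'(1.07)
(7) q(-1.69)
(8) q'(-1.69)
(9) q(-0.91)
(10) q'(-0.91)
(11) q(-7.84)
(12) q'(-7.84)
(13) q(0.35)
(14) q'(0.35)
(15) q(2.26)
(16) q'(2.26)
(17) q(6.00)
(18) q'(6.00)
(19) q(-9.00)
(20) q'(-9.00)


(1) = 0.75
(2) = -6.90
(3) = -5.03
(4) = 1.37
(5) = 1.51
(6) = -6.99
(7) = 1.36
(8) = 14.71
(9) = 8.40
(10) = 3.94
(11) = -626.93
(12) = 227.44
(13) = 6.28
(14) = -5.73
(15) = -4.82
(16) = -2.24
(17) = 92.00
(18) = 68.00
(19) = -928.00
(20) = 293.00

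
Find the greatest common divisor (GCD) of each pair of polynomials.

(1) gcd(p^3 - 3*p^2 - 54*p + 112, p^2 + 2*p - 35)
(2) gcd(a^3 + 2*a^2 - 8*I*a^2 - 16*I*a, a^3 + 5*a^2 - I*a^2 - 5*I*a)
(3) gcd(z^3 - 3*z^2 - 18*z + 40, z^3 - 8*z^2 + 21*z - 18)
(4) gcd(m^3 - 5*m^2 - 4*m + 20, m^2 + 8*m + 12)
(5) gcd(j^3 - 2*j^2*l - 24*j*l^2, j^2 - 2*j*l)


(1) = gcd((p - 8)*(p - 2)*(p + 7), (p - 5)*(p + 7)) = p + 7
(2) = a
(3) = z - 2
(4) = m + 2
(5) = gcd(j*(j - 6*l)*(j + 4*l), j*(j - 2*l)) = j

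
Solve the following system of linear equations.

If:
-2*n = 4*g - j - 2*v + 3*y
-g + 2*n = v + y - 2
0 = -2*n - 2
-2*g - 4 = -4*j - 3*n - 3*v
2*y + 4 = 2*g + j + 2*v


Then:
g = 87/83
j = 236/83
n = -1
v = -63/83
y = -24/83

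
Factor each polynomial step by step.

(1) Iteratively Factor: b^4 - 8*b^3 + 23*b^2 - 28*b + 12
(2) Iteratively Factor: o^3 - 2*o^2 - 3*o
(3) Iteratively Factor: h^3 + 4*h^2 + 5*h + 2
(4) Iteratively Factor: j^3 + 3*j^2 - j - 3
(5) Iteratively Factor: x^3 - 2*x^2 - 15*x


(1) = (b - 1)*(b^3 - 7*b^2 + 16*b - 12) = (b - 2)*(b - 1)*(b^2 - 5*b + 6) = (b - 3)*(b - 2)*(b - 1)*(b - 2)
(2) = (o + 1)*(o^2 - 3*o) = (o - 3)*(o + 1)*(o)
(3) = (h + 2)*(h^2 + 2*h + 1) = (h + 1)*(h + 2)*(h + 1)
(4) = (j - 1)*(j^2 + 4*j + 3) = (j - 1)*(j + 1)*(j + 3)
(5) = (x - 5)*(x^2 + 3*x) = (x - 5)*(x + 3)*(x)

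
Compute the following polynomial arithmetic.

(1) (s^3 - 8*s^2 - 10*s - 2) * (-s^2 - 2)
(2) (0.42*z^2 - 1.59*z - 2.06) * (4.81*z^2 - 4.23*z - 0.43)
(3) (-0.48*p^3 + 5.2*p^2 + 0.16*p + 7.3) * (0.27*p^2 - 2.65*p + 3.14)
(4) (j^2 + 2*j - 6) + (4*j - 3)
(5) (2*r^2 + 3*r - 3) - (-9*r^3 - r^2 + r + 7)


(1) = -s^5 + 8*s^4 + 8*s^3 + 18*s^2 + 20*s + 4
(2) = 2.0202*z^4 - 9.4245*z^3 - 3.3635*z^2 + 9.3975*z + 0.8858
(3) = -0.1296*p^5 + 2.676*p^4 - 15.244*p^3 + 17.875*p^2 - 18.8426*p + 22.922
(4) = j^2 + 6*j - 9
(5) = 9*r^3 + 3*r^2 + 2*r - 10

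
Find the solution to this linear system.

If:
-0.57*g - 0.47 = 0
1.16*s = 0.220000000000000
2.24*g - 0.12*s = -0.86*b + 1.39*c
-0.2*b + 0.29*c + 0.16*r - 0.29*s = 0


Then:
b = 7.77622377622378*r - 21.632345724451
c = 4.81118881118881*r - 14.7292039478972
g = -0.82
s = 0.19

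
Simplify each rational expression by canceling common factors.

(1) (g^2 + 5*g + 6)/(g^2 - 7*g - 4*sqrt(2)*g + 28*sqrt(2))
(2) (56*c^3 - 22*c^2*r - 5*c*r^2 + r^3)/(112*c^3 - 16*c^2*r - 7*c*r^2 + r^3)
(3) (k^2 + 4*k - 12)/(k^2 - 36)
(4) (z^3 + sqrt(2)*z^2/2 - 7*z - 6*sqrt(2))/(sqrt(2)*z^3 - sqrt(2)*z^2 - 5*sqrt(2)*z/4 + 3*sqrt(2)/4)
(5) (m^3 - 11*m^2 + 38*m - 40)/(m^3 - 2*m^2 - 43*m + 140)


(1) = (g^2 + 5*g + 6)/(g^2 + g*(-7 - 4*sqrt(2)) + 28*sqrt(2))
(2) = (-2*c + r)/(-4*c + r)
(3) = (k - 2)/(k - 6)
(4) = (8*sqrt(2)*z^3 + 8*z^2 - 56*sqrt(2)*z - 96)/(16*z^3 - 16*z^2 - 20*z + 12)
(5) = (m - 2)/(m + 7)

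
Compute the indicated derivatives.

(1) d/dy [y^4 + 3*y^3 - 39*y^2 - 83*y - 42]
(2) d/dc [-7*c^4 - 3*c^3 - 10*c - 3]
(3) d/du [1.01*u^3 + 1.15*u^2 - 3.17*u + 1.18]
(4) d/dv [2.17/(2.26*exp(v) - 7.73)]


(1) = 4*y^3 + 9*y^2 - 78*y - 83
(2) = -28*c^3 - 9*c^2 - 10
(3) = 3.03*u^2 + 2.3*u - 3.17
(4) = -4.9042*exp(v)/(2.26*exp(v) - 7.73)^2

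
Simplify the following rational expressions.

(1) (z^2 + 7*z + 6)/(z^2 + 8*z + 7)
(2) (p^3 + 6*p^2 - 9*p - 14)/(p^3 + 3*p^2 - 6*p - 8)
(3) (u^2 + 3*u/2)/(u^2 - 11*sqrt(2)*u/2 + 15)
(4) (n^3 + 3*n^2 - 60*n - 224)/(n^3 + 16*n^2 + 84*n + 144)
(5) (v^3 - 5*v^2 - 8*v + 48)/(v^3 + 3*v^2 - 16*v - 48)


(1) = (z + 6)/(z + 7)
(2) = (p + 7)/(p + 4)
(3) = (4*u^2 + 6*u)/(4*u^2 - 22*sqrt(2)*u + 60)
(4) = (n^2 - n - 56)/(n^2 + 12*n + 36)
(5) = (v - 4)/(v + 4)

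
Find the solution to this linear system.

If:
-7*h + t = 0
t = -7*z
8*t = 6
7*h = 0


Then:
No Solution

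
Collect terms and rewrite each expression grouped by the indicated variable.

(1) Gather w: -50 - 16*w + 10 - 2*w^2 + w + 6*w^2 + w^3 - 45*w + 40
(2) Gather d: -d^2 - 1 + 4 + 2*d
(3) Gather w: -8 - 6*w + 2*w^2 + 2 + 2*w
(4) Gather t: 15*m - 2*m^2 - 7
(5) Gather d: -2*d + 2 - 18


(1) = w^3 + 4*w^2 - 60*w
(2) = -d^2 + 2*d + 3
(3) = 2*w^2 - 4*w - 6
(4) = -2*m^2 + 15*m - 7
(5) = -2*d - 16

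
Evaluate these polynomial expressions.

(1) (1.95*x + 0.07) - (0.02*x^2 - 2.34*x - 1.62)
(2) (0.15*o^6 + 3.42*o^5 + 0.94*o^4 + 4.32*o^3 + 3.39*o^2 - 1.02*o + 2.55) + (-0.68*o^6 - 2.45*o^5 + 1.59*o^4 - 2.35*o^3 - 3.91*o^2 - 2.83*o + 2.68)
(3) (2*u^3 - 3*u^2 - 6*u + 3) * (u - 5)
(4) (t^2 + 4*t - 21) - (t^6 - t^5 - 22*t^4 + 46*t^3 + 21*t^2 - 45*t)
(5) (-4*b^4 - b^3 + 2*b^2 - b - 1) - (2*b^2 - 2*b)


(1) = -0.02*x^2 + 4.29*x + 1.69
(2) = -0.53*o^6 + 0.97*o^5 + 2.53*o^4 + 1.97*o^3 - 0.52*o^2 - 3.85*o + 5.23
(3) = 2*u^4 - 13*u^3 + 9*u^2 + 33*u - 15
(4) = -t^6 + t^5 + 22*t^4 - 46*t^3 - 20*t^2 + 49*t - 21
(5) = -4*b^4 - b^3 + b - 1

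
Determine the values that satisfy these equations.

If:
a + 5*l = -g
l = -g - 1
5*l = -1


Then:
a = 9/5
g = -4/5
l = -1/5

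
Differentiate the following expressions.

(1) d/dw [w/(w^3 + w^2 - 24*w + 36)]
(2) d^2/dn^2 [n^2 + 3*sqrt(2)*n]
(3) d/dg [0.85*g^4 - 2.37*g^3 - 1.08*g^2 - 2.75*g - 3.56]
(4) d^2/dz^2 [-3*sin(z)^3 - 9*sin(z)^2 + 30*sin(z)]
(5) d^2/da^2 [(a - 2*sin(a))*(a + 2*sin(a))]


(1) = (w^3 + w^2 - w*(3*w^2 + 2*w - 24) - 24*w + 36)/(w^3 + w^2 - 24*w + 36)^2
(2) = 2
(3) = 3.4*g^3 - 7.11*g^2 - 2.16*g - 2.75
(4) = 27*sin(z)^3 + 36*sin(z)^2 - 48*sin(z) - 18
(5) = 16*sin(a)^2 - 6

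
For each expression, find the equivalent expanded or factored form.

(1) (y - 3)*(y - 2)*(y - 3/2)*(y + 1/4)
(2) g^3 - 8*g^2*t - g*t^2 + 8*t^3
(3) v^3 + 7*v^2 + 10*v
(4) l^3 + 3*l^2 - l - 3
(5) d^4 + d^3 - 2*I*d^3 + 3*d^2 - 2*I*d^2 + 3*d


(1) = y^4 - 25*y^3/4 + 95*y^2/8 - 45*y/8 - 9/4
(2) = (g - 8*t)*(g - t)*(g + t)
(3) = v*(v + 2)*(v + 5)
(4) = (l - 1)*(l + 1)*(l + 3)
(5) = d*(d + 1)*(d - 3*I)*(d + I)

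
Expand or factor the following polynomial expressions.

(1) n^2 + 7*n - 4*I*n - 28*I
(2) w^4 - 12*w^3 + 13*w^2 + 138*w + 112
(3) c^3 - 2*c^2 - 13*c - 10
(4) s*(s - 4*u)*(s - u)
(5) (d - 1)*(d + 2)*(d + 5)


(1) = (n + 7)*(n - 4*I)
(2) = (w - 8)*(w - 7)*(w + 1)*(w + 2)
(3) = (c - 5)*(c + 1)*(c + 2)
(4) = s^3 - 5*s^2*u + 4*s*u^2
(5) = d^3 + 6*d^2 + 3*d - 10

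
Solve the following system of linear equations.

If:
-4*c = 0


Then:
c = 0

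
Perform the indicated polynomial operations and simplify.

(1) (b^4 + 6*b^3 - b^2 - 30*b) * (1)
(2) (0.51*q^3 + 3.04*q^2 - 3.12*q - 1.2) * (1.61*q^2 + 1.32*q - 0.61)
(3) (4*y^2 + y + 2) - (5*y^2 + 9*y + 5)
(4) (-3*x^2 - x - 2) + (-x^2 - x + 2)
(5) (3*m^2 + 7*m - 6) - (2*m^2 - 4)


(1) = b^4 + 6*b^3 - b^2 - 30*b
(2) = 0.8211*q^5 + 5.5676*q^4 - 1.3215*q^3 - 7.9048*q^2 + 0.3192*q + 0.732
(3) = -y^2 - 8*y - 3
(4) = -4*x^2 - 2*x
(5) = m^2 + 7*m - 2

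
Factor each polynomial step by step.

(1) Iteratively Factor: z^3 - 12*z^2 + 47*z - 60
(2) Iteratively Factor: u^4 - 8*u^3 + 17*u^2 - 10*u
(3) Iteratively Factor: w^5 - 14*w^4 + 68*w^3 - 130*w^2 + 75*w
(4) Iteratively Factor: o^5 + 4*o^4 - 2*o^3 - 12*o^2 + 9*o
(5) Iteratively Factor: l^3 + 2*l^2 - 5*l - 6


(1) = (z - 3)*(z^2 - 9*z + 20) = (z - 5)*(z - 3)*(z - 4)
(2) = (u - 2)*(u^3 - 6*u^2 + 5*u) = u*(u - 2)*(u^2 - 6*u + 5) = u*(u - 2)*(u - 1)*(u - 5)
(3) = (w - 1)*(w^4 - 13*w^3 + 55*w^2 - 75*w) = (w - 5)*(w - 1)*(w^3 - 8*w^2 + 15*w) = (w - 5)^2*(w - 1)*(w^2 - 3*w) = w*(w - 5)^2*(w - 1)*(w - 3)
(4) = (o - 1)*(o^4 + 5*o^3 + 3*o^2 - 9*o) = (o - 1)*(o + 3)*(o^3 + 2*o^2 - 3*o) = (o - 1)^2*(o + 3)*(o^2 + 3*o) = (o - 1)^2*(o + 3)^2*(o)
(5) = (l + 1)*(l^2 + l - 6) = (l - 2)*(l + 1)*(l + 3)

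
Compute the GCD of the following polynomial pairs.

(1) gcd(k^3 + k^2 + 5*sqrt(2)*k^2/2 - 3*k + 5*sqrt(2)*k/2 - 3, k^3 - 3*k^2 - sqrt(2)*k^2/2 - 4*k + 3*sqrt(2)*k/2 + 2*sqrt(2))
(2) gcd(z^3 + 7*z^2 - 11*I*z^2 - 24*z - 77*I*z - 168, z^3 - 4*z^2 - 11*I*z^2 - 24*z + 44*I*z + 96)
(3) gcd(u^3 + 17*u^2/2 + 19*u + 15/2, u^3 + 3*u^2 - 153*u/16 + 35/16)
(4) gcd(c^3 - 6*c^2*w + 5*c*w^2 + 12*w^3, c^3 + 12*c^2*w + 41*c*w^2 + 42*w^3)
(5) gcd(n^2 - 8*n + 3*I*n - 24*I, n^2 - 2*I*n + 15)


(1) = gcd((k + 1)*(k - sqrt(2)/2)*(k + 3*sqrt(2)), (k - 4)*(k + 1)*(k - sqrt(2)/2)) = k^2 + k*(1 - sqrt(2)/2) - sqrt(2)/2
(2) = z^2 - 11*I*z - 24
(3) = u + 5
(4) = 1
(5) = gcd((n - 8)*(n + 3*I), (n - 5*I)*(n + 3*I)) = n + 3*I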